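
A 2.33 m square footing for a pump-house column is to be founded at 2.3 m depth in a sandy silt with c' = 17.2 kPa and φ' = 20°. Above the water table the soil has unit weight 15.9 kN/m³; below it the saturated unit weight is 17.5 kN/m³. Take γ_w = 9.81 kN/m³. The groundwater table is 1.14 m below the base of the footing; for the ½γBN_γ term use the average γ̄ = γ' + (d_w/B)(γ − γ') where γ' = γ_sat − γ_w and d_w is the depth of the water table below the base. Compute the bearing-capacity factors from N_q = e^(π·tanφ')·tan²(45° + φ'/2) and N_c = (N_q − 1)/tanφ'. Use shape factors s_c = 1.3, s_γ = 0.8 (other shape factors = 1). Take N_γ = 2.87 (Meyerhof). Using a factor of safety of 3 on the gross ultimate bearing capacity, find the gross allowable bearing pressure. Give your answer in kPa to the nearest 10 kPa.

N_q = e^(π·tan20°)·tan²(55°) = 6.4; N_c = (N_q − 1)/tanφ' = 14.83.
Overburden at base level: q = 15.9 × 2.3 = 36.57 kPa.
The water table is 1.14 m below the base (< B = 2.33 m), so the ½γBN_γ term uses γ̄ = γ' + (d_w/B)(γ − γ') = 7.69 + (1.14/2.33)(15.9 − 7.69) = 11.707 kN/m³.
Cohesion term c·N_c·s_c = 17.2 × 14.835 × 1.3 = 331.7 kPa; surcharge term q·N_q = 36.57 × 6.3994 = 234.03 kPa; self-weight term 0.5·γ·B·N_γ·s_γ = 0.5 × 11.707 × 2.33 × 2.87 × 0.8 = 31.314 kPa.
q_ult = 331.7 + 234.03 + 31.314 = 597.04 kPa.
q_all = 597.04 / 3 = 199.01 kPa.

q_all ≈ 200 kPa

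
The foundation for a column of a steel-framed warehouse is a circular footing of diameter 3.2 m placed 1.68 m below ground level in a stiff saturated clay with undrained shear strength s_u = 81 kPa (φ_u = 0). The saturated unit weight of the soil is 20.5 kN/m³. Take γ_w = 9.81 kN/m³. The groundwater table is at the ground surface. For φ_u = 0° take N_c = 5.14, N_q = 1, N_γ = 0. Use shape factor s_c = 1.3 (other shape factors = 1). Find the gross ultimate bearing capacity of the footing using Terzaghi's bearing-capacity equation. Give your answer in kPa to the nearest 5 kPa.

With the water table at the surface the whole profile is submerged: γ' = 20.5 − 9.81 = 10.69 kN/m³, so q = γ'·D_f = 17.959 kPa.
q_ult = c·N_c·s_c + q·N_q
     = 81 × 5.14 × 1.3 + 17.959 × 1
     = 541.24 + 17.959 = 559.2 kPa.

q_ult ≈ 560 kPa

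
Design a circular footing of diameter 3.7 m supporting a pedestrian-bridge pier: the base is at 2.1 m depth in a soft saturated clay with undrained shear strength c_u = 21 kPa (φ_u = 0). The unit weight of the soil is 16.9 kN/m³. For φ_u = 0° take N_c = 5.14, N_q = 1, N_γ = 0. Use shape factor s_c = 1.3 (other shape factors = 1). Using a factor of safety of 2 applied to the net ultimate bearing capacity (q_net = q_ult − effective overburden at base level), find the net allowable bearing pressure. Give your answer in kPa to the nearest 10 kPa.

q_all(net) ≈ 70 kPa

q = γ·D_f = 16.9 × 2.1 = 35.49 kPa.
c·N_c·s_c = 21 × 5.14 × 1.3 = 140.32 kPa
q·N_q = 35.49 × 1 = 35.49 kPa
q_ult = 140.32 + 35.49 = 175.81 kPa.
Net ultimate: q_net = 175.81 − 35.49 = 140.32 kPa.
q_all(net) = 140.32 / 2 = 70.161 kPa.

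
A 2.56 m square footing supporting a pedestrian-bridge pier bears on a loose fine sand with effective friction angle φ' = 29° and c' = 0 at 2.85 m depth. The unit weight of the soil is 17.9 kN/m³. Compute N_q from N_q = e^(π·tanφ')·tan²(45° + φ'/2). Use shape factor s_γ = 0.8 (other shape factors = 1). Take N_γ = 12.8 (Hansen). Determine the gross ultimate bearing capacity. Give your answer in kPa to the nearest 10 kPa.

q_ult ≈ 1070 kPa

tan29° = 0.5543, so N_q = e^(π×0.5543)·tan²(59.5°) = 5.705 × 2.882 = 16.44.
Effective surcharge at the founding depth q = γ·D_f = 17.9 × 2.85 = 51.015 kPa.
q_ult = q·N_q + 0.5·γ·B·N_γ·s_γ
     = 51.015 × 16.443 + 0.5 × 17.9 × 2.56 × 12.8 × 0.8
     = 838.86 + 234.62 = 1073.5 kPa.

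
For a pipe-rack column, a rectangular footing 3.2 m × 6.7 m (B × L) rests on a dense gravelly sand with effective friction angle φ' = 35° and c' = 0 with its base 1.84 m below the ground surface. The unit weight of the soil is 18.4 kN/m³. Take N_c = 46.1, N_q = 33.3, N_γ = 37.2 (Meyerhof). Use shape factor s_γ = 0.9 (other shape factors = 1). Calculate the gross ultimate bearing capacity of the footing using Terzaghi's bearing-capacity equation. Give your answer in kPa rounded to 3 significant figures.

Effective surcharge at the founding depth q = γ·D_f = 18.4 × 1.84 = 33.856 kPa.
q_ult = q·N_q + 0.5·γ·B·N_γ·s_γ
     = 33.856 × 33.3 + 0.5 × 18.4 × 3.2 × 37.2 × 0.9
     = 1127.4 + 985.65 = 2113.1 kPa.

q_ult ≈ 2110 kPa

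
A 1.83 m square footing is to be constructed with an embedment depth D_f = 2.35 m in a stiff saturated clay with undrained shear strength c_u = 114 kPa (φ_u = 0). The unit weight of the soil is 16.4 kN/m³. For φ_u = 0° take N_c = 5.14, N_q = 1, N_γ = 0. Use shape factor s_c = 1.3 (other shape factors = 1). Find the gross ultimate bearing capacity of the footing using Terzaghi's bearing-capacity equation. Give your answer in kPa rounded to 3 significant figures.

q = γ·D_f = 16.4 × 2.35 = 38.54 kPa.
c·N_c·s_c = 114 × 5.14 × 1.3 = 761.75 kPa
q·N_q = 38.54 × 1 = 38.54 kPa
q_ult = 761.75 + 38.54 = 800.29 kPa.

q_ult ≈ 800 kPa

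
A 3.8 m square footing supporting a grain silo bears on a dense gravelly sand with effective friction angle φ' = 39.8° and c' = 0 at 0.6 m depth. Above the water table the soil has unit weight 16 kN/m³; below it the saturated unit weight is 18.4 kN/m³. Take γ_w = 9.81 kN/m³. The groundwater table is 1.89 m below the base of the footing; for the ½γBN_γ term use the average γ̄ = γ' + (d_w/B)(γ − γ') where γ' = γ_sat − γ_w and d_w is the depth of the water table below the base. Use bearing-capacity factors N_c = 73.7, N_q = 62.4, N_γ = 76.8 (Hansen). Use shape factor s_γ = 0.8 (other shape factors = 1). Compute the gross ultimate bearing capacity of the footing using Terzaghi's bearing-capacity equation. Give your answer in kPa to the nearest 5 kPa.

q_ult ≈ 2030 kPa

Effective surcharge at the founding depth q = γ·D_f = 16 × 0.6 = 9.6 kPa.
With d_w = 1.89 m < B, γ̄ = 8.59 + (1.89/3.8) × (16 − 8.59) = 12.275 kN/m³.
q_ult = q·N_q + 0.5·γ·B·N_γ·s_γ
     = 9.6 × 62.4 + 0.5 × 12.275 × 3.8 × 76.8 × 0.8
     = 599.04 + 1433 = 2032 kPa.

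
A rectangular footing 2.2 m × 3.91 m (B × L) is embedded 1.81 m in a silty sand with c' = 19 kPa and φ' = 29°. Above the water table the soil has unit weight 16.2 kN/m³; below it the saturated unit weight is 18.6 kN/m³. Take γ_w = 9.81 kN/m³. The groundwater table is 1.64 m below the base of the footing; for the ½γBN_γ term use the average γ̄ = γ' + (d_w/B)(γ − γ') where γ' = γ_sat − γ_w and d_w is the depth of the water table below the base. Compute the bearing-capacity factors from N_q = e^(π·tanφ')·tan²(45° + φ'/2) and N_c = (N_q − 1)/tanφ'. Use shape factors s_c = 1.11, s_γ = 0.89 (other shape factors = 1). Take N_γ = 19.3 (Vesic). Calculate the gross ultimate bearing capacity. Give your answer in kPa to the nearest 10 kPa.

tan29° = 0.5543, so N_q = e^(π×0.5543)·tan²(59.5°) = 5.705 × 2.882 = 16.44.
N_c = (16.44 − 1)/tan29° = 27.86.
Effective surcharge at the founding depth q = γ·D_f = 16.2 × 1.81 = 29.322 kPa.
With d_w = 1.64 m < B, γ̄ = 8.79 + (1.64/2.2) × (16.2 − 8.79) = 14.314 kN/m³.
q_ult = c·N_c·s_c + q·N_q + 0.5·γ·B·N_γ·s_γ
     = 19 × 27.86 × 1.11 + 29.322 × 16.443 + 0.5 × 14.314 × 2.2 × 19.3 × 0.89
     = 587.58 + 482.15 + 270.46 = 1340.2 kPa.

q_ult ≈ 1340 kPa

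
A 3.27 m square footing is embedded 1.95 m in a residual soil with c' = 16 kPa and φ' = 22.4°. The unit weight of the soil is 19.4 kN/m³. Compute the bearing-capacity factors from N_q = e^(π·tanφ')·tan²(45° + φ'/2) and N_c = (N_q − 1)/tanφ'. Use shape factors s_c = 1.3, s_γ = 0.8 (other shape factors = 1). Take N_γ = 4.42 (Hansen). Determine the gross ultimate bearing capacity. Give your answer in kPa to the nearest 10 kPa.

tan22.4° = 0.4122, so N_q = e^(π×0.4122)·tan²(56.2°) = 3.651 × 2.231 = 8.15.
N_c = (8.15 − 1)/tan22.4° = 17.34.
q = γ·D_f = 19.4 × 1.95 = 37.83 kPa.
c·N_c·s_c = 16 × 17.337 × 1.3 = 360.61 kPa
q·N_q = 37.83 × 8.1457 = 308.15 kPa
0.5·γ·B·N_γ·s_γ = 0.5 × 19.4 × 3.27 × 4.42 × 0.8 = 112.16 kPa
q_ult = 360.61 + 308.15 + 112.16 = 780.92 kPa.

q_ult ≈ 780 kPa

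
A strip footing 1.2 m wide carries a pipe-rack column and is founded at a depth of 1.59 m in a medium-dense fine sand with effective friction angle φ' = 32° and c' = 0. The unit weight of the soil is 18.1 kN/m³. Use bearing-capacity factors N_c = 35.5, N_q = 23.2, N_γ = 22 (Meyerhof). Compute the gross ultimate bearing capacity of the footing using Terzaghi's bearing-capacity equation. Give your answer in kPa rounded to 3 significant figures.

q = γ·D_f = 18.1 × 1.59 = 28.779 kPa.
q·N_q = 28.779 × 23.2 = 667.67 kPa
0.5·γ·B·N_γ = 0.5 × 18.1 × 1.2 × 22 = 238.92 kPa
q_ult = 667.67 + 238.92 = 906.59 kPa.

q_ult ≈ 907 kPa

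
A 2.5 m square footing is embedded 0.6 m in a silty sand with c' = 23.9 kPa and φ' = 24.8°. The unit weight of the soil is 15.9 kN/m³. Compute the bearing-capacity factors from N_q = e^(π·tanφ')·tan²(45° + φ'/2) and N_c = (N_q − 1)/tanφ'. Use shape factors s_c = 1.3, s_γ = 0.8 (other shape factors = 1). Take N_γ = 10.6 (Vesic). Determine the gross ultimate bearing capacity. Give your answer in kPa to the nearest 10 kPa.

q_ult ≈ 900 kPa

tan24.8° = 0.4621, so N_q = e^(π×0.4621)·tan²(57.4°) = 4.27 × 2.445 = 10.44.
N_c = (10.44 − 1)/tan24.8° = 20.43.
Overburden at base level: q = 15.9 × 0.6 = 9.54 kPa.
Cohesion term c·N_c·s_c = 23.9 × 20.431 × 1.3 = 634.78 kPa; surcharge term q·N_q = 9.54 × 10.44 = 99.6 kPa; self-weight term 0.5·γ·B·N_γ·s_γ = 0.5 × 15.9 × 2.5 × 10.6 × 0.8 = 168.54 kPa.
q_ult = 634.78 + 99.6 + 168.54 = 902.92 kPa.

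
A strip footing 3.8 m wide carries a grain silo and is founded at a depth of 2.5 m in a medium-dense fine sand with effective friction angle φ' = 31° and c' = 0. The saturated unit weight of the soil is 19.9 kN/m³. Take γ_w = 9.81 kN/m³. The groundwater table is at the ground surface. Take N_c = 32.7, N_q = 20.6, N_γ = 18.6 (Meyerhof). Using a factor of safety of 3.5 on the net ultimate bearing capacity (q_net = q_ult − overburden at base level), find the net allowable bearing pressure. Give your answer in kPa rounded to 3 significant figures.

q_all(net) ≈ 243 kPa

Water table at ground surface, so effective unit weight γ' = 19.9 − 9.81 = 10.09 kN/m³ is used throughout; overburden q = 10.09 × 2.5 = 25.225 kPa; the same γ' applies in the ½γBN_γ term.
Surcharge term q·N_q = 25.225 × 20.6 = 519.63 kPa; self-weight term 0.5·γ·B·N_γ = 0.5 × 10.09 × 3.8 × 18.6 = 356.58 kPa.
q_ult = 519.63 + 356.58 = 876.22 kPa.
q_net = 876.22 − 25.225 = 850.99 kPa.
q_all(net) = 850.99 / 3.5 = 243.14 kPa.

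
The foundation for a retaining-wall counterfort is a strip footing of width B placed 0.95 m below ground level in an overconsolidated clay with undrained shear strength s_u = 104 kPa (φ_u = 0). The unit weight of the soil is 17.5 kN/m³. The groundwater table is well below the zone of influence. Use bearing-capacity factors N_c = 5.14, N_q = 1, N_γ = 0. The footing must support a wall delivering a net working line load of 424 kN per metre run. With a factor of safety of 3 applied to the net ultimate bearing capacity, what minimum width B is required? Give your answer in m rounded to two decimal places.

B = 2.38 m

Overburden at base level: q = 17.5 × 0.95 = 16.625 kPa.
Cohesion term c·N_c = 104 × 5.14 = 534.56 kPa; surcharge term q·N_q = 16.625 × 1 = 16.625 kPa.
q_ult = 534.56 + 16.625 = 551.18 kPa.
For φ = 0 the ½γBN_γ term vanishes, so q_ult is independent of B. q_net = 551.18 − 16.625 = 534.56 kPa; q_all(net) = 534.56/3 = 178.19 kPa.
Required width B = w / q_all(net) = 424 / 178.19 = 2.38 m.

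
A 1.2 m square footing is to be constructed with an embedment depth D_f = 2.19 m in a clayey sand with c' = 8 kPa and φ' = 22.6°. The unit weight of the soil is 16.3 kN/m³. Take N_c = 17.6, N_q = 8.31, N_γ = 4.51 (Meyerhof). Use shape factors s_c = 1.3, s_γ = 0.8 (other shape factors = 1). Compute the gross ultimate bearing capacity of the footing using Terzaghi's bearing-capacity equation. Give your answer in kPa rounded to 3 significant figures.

Effective surcharge at the founding depth q = γ·D_f = 16.3 × 2.19 = 35.697 kPa.
q_ult = c·N_c·s_c + q·N_q + 0.5·γ·B·N_γ·s_γ
     = 8 × 17.6 × 1.3 + 35.697 × 8.31 + 0.5 × 16.3 × 1.2 × 4.51 × 0.8
     = 183.04 + 296.64 + 35.286 = 514.97 kPa.

q_ult ≈ 515 kPa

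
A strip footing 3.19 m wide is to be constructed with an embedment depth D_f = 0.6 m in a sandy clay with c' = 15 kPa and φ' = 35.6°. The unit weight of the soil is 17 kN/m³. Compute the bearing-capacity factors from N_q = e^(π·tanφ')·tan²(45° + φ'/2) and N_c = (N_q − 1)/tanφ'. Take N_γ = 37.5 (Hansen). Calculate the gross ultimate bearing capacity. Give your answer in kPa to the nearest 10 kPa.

tan35.6° = 0.7159, so N_q = e^(π×0.7159)·tan²(62.8°) = 9.48 × 3.786 = 35.89.
N_c = (35.89 − 1)/tan35.6° = 48.74.
q = γ·D_f = 17 × 0.6 = 10.2 kPa.
c·N_c = 15 × 48.736 = 731.03 kPa
q·N_q = 10.2 × 35.891 = 366.09 kPa
0.5·γ·B·N_γ = 0.5 × 17 × 3.19 × 37.5 = 1016.8 kPa
q_ult = 731.03 + 366.09 + 1016.8 = 2113.9 kPa.

q_ult ≈ 2110 kPa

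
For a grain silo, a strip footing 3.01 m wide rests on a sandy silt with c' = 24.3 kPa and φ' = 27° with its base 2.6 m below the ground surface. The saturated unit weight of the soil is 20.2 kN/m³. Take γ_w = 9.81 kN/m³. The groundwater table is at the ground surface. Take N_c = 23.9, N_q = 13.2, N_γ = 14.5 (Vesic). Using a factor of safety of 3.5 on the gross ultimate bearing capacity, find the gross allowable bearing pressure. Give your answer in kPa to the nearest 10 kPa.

q_all ≈ 330 kPa

With the water table at the surface the whole profile is submerged: γ' = 20.2 − 9.81 = 10.39 kN/m³, so q = γ'·D_f = 27.014 kPa; the same γ' applies in the ½γBN_γ term.
q_ult = c·N_c + q·N_q + 0.5·γ·B·N_γ
     = 24.3 × 23.9 + 27.014 × 13.2 + 0.5 × 10.39 × 3.01 × 14.5
     = 580.77 + 356.58 + 226.74 = 1164.1 kPa.
q_all = 1164.1 / 3.5 = 332.6 kPa.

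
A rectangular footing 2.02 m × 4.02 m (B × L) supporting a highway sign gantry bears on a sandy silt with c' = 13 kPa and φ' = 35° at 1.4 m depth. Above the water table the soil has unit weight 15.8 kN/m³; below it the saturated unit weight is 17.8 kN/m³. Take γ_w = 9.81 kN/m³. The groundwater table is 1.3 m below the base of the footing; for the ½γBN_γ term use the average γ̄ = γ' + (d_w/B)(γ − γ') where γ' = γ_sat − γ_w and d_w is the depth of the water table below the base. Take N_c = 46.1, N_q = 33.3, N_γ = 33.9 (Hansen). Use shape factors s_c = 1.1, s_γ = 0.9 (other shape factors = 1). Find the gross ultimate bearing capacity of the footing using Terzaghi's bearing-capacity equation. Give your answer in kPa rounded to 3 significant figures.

q_ult ≈ 1800 kPa

q = γ·D_f = 15.8 × 1.4 = 22.12 kPa.
γ' = 7.99 kN/m³; averaging over the depth B below the base, γ̄ = γ' + (d_w/B)(γ − γ') = 13.016 kN/m³.
c·N_c·s_c = 13 × 46.1 × 1.1 = 659.23 kPa
q·N_q = 22.12 × 33.3 = 736.6 kPa
0.5·γ·B·N_γ·s_γ = 0.5 × 13.016 × 2.02 × 33.9 × 0.9 = 401.1 kPa
q_ult = 659.23 + 736.6 + 401.1 = 1796.9 kPa.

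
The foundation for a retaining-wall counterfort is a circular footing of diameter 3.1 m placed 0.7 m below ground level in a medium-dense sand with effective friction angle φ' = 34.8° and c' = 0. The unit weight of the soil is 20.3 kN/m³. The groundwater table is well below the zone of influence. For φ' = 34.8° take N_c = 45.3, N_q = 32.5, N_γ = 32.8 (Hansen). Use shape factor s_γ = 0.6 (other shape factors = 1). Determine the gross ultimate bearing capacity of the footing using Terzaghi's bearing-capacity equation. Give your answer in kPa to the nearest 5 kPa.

Effective surcharge at the founding depth q = γ·D_f = 20.3 × 0.7 = 14.21 kPa.
q_ult = q·N_q + 0.5·γ·B·N_γ·s_γ
     = 14.21 × 32.5 + 0.5 × 20.3 × 3.1 × 32.8 × 0.6
     = 461.82 + 619.23 = 1081.1 kPa.

q_ult ≈ 1080 kPa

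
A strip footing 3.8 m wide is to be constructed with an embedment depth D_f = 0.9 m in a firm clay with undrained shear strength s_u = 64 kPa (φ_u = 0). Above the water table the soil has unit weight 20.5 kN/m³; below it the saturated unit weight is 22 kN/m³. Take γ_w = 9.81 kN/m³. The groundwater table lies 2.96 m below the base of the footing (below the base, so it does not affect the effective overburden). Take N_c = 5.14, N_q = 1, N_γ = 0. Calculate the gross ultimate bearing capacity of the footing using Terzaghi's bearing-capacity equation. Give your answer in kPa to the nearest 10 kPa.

q_ult ≈ 350 kPa

q = γ·D_f = 20.5 × 0.9 = 18.45 kPa.
c·N_c = 64 × 5.14 = 328.96 kPa
q·N_q = 18.45 × 1 = 18.45 kPa
q_ult = 328.96 + 18.45 = 347.41 kPa.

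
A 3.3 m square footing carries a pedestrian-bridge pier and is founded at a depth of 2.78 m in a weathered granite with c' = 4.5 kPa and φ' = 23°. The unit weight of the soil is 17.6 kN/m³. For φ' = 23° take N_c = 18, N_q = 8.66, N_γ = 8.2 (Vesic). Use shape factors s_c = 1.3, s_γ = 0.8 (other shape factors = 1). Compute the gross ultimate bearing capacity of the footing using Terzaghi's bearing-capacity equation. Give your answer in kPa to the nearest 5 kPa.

q_ult ≈ 720 kPa

Effective surcharge at the founding depth q = γ·D_f = 17.6 × 2.78 = 48.928 kPa.
q_ult = c·N_c·s_c + q·N_q + 0.5·γ·B·N_γ·s_γ
     = 4.5 × 18 × 1.3 + 48.928 × 8.66 + 0.5 × 17.6 × 3.3 × 8.2 × 0.8
     = 105.3 + 423.72 + 190.5 = 719.52 kPa.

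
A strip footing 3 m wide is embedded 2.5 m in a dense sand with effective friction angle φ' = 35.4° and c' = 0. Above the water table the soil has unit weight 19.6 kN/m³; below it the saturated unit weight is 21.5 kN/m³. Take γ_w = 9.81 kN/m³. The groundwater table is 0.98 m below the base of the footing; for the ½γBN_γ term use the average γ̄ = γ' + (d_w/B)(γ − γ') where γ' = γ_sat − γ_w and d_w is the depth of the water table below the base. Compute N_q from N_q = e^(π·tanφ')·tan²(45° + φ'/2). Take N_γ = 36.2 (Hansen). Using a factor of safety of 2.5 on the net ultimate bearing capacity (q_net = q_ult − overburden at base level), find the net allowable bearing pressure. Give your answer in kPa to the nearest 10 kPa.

N_q = e^(π·tan35.4°)·tan²(62.7°) = 35.
Effective surcharge at the founding depth q = γ·D_f = 19.6 × 2.5 = 49 kPa.
With d_w = 0.98 m < B, γ̄ = 11.69 + (0.98/3) × (19.6 − 11.69) = 14.274 kN/m³.
q_ult = q·N_q + 0.5·γ·B·N_γ
     = 49 × 35.001 + 0.5 × 14.274 × 3 × 36.2
     = 1715 + 775.07 = 2490.1 kPa.
q_net = 2490.1 − 49 = 2441.1 kPa.
q_all(net) = 2441.1 / 2.5 = 976.45 kPa.

q_all(net) ≈ 980 kPa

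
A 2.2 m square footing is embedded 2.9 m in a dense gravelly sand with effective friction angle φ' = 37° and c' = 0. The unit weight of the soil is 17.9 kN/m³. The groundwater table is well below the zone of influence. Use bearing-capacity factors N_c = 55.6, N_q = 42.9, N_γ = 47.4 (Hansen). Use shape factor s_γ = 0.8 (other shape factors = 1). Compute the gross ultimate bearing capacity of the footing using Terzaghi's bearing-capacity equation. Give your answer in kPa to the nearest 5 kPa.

q_ult ≈ 2975 kPa

Effective surcharge at the founding depth q = γ·D_f = 17.9 × 2.9 = 51.91 kPa.
q_ult = q·N_q + 0.5·γ·B·N_γ·s_γ
     = 51.91 × 42.9 + 0.5 × 17.9 × 2.2 × 47.4 × 0.8
     = 2226.9 + 746.64 = 2973.6 kPa.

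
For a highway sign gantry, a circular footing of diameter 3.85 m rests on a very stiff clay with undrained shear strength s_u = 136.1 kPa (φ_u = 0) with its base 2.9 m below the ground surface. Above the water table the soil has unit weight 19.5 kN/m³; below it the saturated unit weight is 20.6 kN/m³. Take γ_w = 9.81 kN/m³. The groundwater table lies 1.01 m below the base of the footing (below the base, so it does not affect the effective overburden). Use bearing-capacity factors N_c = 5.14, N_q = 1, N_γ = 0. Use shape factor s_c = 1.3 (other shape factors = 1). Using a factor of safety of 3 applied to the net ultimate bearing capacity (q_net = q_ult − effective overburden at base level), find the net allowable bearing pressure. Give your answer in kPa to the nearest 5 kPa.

q = γ·D_f = 19.5 × 2.9 = 56.55 kPa.
c·N_c·s_c = 136.1 × 5.14 × 1.3 = 909.42 kPa
q·N_q = 56.55 × 1 = 56.55 kPa
q_ult = 909.42 + 56.55 = 965.97 kPa.
Net ultimate: q_net = 965.97 − 56.55 = 909.42 kPa.
q_all(net) = 909.42 / 3 = 303.14 kPa.

q_all(net) ≈ 305 kPa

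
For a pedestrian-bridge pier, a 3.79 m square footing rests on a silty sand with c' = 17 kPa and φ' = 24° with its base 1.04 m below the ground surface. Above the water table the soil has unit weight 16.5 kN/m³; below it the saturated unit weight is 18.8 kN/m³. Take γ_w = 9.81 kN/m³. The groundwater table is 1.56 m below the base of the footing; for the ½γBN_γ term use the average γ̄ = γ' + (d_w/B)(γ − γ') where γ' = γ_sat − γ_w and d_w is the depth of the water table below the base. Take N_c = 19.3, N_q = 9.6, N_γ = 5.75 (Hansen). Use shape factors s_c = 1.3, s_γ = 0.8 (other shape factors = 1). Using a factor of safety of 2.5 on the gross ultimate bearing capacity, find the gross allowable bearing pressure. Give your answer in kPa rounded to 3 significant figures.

q_all ≈ 279 kPa

Overburden at base level: q = 16.5 × 1.04 = 17.16 kPa.
The water table is 1.56 m below the base (< B = 3.79 m), so the ½γBN_γ term uses γ̄ = γ' + (d_w/B)(γ − γ') = 8.99 + (1.56/3.79)(16.5 − 8.99) = 12.081 kN/m³.
Cohesion term c·N_c·s_c = 17 × 19.3 × 1.3 = 426.53 kPa; surcharge term q·N_q = 17.16 × 9.6 = 164.74 kPa; self-weight term 0.5·γ·B·N_γ·s_γ = 0.5 × 12.081 × 3.79 × 5.75 × 0.8 = 105.31 kPa.
q_ult = 426.53 + 164.74 + 105.31 = 696.58 kPa.
q_all = 696.58 / 2.5 = 278.63 kPa.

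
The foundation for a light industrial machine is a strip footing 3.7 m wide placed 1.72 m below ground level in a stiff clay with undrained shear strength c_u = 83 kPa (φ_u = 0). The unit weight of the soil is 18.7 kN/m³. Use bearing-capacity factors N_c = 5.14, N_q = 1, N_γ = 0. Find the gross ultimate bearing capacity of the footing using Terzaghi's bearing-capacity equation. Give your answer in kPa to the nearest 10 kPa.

Effective surcharge at the founding depth q = γ·D_f = 18.7 × 1.72 = 32.164 kPa.
q_ult = c·N_c + q·N_q
     = 83 × 5.14 + 32.164 × 1
     = 426.62 + 32.164 = 458.78 kPa.

q_ult ≈ 460 kPa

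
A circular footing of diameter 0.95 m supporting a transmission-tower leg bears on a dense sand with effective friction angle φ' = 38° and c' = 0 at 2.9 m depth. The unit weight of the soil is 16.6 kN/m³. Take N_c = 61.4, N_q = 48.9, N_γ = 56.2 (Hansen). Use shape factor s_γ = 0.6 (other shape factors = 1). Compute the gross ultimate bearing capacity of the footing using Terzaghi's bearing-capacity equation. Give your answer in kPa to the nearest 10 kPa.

q = γ·D_f = 16.6 × 2.9 = 48.14 kPa.
q·N_q = 48.14 × 48.9 = 2354 kPa
0.5·γ·B·N_γ·s_γ = 0.5 × 16.6 × 0.95 × 56.2 × 0.6 = 265.88 kPa
q_ult = 2354 + 265.88 = 2619.9 kPa.

q_ult ≈ 2620 kPa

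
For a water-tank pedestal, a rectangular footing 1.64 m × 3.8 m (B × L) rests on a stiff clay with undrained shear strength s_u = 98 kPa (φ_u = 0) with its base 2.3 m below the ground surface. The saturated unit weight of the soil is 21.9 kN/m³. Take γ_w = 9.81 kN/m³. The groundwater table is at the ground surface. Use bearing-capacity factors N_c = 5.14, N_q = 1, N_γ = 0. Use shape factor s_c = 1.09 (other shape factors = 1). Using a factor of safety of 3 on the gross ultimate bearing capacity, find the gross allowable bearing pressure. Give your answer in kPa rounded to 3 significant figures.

γ' = 21.9 − 9.81 = 12.09 kN/m³ (submerged throughout). q = 12.09 × 2.3 = 27.807 kPa.
c·N_c·s_c = 98 × 5.14 × 1.09 = 549.05 kPa
q·N_q = 27.807 × 1 = 27.807 kPa
q_ult = 549.05 + 27.807 = 576.86 kPa.
q_all = 576.86 / 3 = 192.29 kPa.

q_all ≈ 192 kPa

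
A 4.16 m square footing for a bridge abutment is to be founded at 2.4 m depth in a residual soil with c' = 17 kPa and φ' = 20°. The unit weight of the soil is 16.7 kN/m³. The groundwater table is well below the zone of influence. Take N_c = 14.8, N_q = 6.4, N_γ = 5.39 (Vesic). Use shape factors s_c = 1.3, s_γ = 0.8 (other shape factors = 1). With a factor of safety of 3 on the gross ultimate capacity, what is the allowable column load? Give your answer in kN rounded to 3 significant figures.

Overburden at base level: q = 16.7 × 2.4 = 40.08 kPa.
Cohesion term c·N_c·s_c = 17 × 14.8 × 1.3 = 327.08 kPa; surcharge term q·N_q = 40.08 × 6.4 = 256.51 kPa; self-weight term 0.5·γ·B·N_γ·s_γ = 0.5 × 16.7 × 4.16 × 5.39 × 0.8 = 149.78 kPa.
q_ult = 327.08 + 256.51 + 149.78 = 733.37 kPa.
Gross allowable pressure q_all = 733.37 / 3 = 244.46 kPa.
Footing area = 17.3056 m², so allowable column load = 244.46 × 17.3056 = 4230.5 kN.

P_all ≈ 4230 kN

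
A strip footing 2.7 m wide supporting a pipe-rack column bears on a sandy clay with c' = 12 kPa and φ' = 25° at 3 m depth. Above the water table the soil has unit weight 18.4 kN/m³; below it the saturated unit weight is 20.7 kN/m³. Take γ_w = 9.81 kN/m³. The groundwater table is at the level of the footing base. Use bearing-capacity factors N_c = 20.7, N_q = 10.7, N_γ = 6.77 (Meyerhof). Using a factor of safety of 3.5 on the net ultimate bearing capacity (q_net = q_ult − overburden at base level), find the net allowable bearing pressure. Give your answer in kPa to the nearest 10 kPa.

q = γ·D_f = 18.4 × 3 = 55.2 kPa.
For the ½γBN_γ term take γ' = 20.7 − 9.81 = 10.89 kN/m³ (soil below base is submerged).
c·N_c = 12 × 20.7 = 248.4 kPa
q·N_q = 55.2 × 10.7 = 590.64 kPa
0.5·γ·B·N_γ = 0.5 × 10.89 × 2.7 × 6.77 = 99.529 kPa
q_ult = 248.4 + 590.64 + 99.529 = 938.57 kPa.
q_net = 938.57 − 55.2 = 883.37 kPa.
q_all(net) = 883.37 / 3.5 = 252.39 kPa.

q_all(net) ≈ 250 kPa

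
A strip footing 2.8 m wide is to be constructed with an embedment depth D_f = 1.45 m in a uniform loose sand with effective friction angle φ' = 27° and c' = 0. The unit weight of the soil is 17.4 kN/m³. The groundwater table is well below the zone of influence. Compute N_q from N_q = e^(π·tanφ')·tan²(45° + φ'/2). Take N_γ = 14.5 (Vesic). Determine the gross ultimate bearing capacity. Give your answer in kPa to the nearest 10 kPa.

tan27° = 0.5095, so N_q = e^(π×0.5095)·tan²(58.5°) = 4.957 × 2.663 = 13.2.
Overburden at base level: q = 17.4 × 1.45 = 25.23 kPa.
Surcharge term q·N_q = 25.23 × 13.199 = 333.01 kPa; self-weight term 0.5·γ·B·N_γ = 0.5 × 17.4 × 2.8 × 14.5 = 353.22 kPa.
q_ult = 333.01 + 353.22 = 686.23 kPa.

q_ult ≈ 690 kPa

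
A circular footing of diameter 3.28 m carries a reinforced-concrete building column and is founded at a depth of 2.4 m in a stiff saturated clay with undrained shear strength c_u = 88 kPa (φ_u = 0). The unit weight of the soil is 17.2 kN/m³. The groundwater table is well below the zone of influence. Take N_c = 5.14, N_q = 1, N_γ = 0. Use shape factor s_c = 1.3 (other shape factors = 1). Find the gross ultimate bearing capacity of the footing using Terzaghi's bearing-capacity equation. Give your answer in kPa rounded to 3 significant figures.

q_ult ≈ 629 kPa

q = γ·D_f = 17.2 × 2.4 = 41.28 kPa.
c·N_c·s_c = 88 × 5.14 × 1.3 = 588.02 kPa
q·N_q = 41.28 × 1 = 41.28 kPa
q_ult = 588.02 + 41.28 = 629.3 kPa.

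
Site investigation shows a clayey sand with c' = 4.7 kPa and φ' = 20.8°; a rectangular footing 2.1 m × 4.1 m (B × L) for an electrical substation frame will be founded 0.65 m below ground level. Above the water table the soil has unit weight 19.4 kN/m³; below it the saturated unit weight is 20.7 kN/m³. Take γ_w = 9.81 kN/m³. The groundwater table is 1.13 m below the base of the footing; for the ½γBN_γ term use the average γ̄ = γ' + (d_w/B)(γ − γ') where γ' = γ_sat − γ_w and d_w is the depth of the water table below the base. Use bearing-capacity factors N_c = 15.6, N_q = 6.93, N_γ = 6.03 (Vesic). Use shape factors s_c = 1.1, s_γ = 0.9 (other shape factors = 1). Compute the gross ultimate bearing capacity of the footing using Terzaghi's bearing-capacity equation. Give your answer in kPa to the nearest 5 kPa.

q = γ·D_f = 19.4 × 0.65 = 12.61 kPa.
γ' = 10.89 kN/m³; averaging over the depth B below the base, γ̄ = γ' + (d_w/B)(γ − γ') = 15.469 kN/m³.
c·N_c·s_c = 4.7 × 15.6 × 1.1 = 80.652 kPa
q·N_q = 12.61 × 6.93 = 87.387 kPa
0.5·γ·B·N_γ·s_γ = 0.5 × 15.469 × 2.1 × 6.03 × 0.9 = 88.149 kPa
q_ult = 80.652 + 87.387 + 88.149 = 256.19 kPa.

q_ult ≈ 255 kPa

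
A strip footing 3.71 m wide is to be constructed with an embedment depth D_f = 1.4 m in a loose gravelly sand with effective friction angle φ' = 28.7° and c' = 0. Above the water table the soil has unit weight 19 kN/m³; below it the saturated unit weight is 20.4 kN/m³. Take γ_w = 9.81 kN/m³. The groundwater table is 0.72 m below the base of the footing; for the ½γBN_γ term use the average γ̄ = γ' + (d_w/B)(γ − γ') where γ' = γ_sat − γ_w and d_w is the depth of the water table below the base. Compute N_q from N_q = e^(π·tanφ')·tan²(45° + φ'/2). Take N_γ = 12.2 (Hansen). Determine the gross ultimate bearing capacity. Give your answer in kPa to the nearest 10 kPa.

tan28.7° = 0.5475, so N_q = e^(π×0.5475)·tan²(59.35°) = 5.584 × 2.848 = 15.9.
q = γ·D_f = 19 × 1.4 = 26.6 kPa.
γ' = 10.59 kN/m³; averaging over the depth B below the base, γ̄ = γ' + (d_w/B)(γ − γ') = 12.222 kN/m³.
q·N_q = 26.6 × 15.903 = 423.03 kPa
0.5·γ·B·N_γ = 0.5 × 12.222 × 3.71 × 12.2 = 276.6 kPa
q_ult = 423.03 + 276.6 = 699.62 kPa.

q_ult ≈ 700 kPa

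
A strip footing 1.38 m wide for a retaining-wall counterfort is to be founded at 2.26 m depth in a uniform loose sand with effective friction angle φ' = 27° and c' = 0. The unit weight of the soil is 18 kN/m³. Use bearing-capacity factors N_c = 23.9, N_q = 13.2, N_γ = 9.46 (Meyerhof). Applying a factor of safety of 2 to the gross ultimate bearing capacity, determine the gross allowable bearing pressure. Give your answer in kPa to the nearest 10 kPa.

Effective surcharge at the founding depth q = γ·D_f = 18 × 2.26 = 40.68 kPa.
q_ult = q·N_q + 0.5·γ·B·N_γ
     = 40.68 × 13.2 + 0.5 × 18 × 1.38 × 9.46
     = 536.98 + 117.49 = 654.47 kPa.
q_all = q_ult / FS = 654.47 / 2 = 327.23 kPa.

q_all ≈ 330 kPa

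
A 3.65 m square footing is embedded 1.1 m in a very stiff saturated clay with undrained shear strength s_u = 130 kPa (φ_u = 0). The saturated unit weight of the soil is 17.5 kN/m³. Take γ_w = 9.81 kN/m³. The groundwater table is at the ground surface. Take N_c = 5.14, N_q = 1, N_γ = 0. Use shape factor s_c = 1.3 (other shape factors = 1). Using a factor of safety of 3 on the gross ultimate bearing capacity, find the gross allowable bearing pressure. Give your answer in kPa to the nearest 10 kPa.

With the water table at the surface the whole profile is submerged: γ' = 17.5 − 9.81 = 7.69 kN/m³, so q = γ'·D_f = 8.459 kPa.
q_ult = c·N_c·s_c + q·N_q
     = 130 × 5.14 × 1.3 + 8.459 × 1
     = 868.66 + 8.459 = 877.12 kPa.
q_all = 877.12 / 3 = 292.37 kPa.

q_all ≈ 290 kPa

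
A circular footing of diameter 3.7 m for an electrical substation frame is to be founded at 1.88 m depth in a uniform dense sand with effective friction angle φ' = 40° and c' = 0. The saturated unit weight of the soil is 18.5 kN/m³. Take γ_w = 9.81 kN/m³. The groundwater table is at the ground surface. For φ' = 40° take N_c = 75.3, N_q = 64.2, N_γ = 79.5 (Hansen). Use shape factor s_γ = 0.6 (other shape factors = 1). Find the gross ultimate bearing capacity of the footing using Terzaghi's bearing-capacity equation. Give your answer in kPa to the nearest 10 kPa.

Water table at ground surface, so effective unit weight γ' = 18.5 − 9.81 = 8.69 kN/m³ is used throughout; overburden q = 8.69 × 1.88 = 16.337 kPa; the same γ' applies in the ½γBN_γ term.
Surcharge term q·N_q = 16.337 × 64.2 = 1048.8 kPa; self-weight term 0.5·γ·B·N_γ·s_γ = 0.5 × 8.69 × 3.7 × 79.5 × 0.6 = 766.85 kPa.
q_ult = 1048.8 + 766.85 = 1815.7 kPa.

q_ult ≈ 1820 kPa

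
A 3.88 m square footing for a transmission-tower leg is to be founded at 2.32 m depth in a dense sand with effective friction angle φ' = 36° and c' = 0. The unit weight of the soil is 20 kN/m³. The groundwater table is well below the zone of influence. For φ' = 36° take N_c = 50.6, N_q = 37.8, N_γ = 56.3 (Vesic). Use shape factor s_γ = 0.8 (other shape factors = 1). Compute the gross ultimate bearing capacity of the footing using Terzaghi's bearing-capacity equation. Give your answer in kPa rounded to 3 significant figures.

Effective surcharge at the founding depth q = γ·D_f = 20 × 2.32 = 46.4 kPa.
q_ult = q·N_q + 0.5·γ·B·N_γ·s_γ
     = 46.4 × 37.8 + 0.5 × 20 × 3.88 × 56.3 × 0.8
     = 1753.9 + 1747.6 = 3501.5 kPa.

q_ult ≈ 3500 kPa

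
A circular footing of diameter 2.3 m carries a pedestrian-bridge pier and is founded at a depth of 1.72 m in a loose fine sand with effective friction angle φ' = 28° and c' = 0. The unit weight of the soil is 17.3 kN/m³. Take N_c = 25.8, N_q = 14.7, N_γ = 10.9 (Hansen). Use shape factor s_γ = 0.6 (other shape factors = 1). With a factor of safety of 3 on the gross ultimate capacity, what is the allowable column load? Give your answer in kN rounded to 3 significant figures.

P_all ≈ 786 kN

Overburden at base level: q = 17.3 × 1.72 = 29.756 kPa.
Surcharge term q·N_q = 29.756 × 14.7 = 437.41 kPa; self-weight term 0.5·γ·B·N_γ·s_γ = 0.5 × 17.3 × 2.3 × 10.9 × 0.6 = 130.11 kPa.
q_ult = 437.41 + 130.11 = 567.53 kPa.
Gross allowable pressure q_all = 567.53 / 3 = 189.18 kPa.
Footing area = 4.1548 m², so allowable column load = 189.18 × 4.1548 = 785.99 kN.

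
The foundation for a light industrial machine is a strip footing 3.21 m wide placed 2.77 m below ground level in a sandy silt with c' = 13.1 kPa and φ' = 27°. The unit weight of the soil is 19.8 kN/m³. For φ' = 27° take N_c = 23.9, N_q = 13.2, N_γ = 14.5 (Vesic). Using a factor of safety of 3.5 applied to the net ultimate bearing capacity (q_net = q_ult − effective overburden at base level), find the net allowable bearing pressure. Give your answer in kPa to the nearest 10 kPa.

q_all(net) ≈ 410 kPa

Effective surcharge at the founding depth q = γ·D_f = 19.8 × 2.77 = 54.846 kPa.
q_ult = c·N_c + q·N_q + 0.5·γ·B·N_γ
     = 13.1 × 23.9 + 54.846 × 13.2 + 0.5 × 19.8 × 3.21 × 14.5
     = 313.09 + 723.97 + 460.8 = 1497.9 kPa.
Net ultimate: q_net = 1497.9 − 54.846 = 1443 kPa.
q_all(net) = 1443 / 3.5 = 412.29 kPa.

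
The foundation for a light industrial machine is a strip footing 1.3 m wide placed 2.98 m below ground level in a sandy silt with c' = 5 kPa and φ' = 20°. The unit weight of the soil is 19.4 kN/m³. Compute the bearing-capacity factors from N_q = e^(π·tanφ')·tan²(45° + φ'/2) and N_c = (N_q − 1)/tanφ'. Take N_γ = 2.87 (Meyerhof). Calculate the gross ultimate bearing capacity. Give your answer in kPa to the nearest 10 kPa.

tan20° = 0.364, so N_q = e^(π×0.364)·tan²(55°) = 3.138 × 2.04 = 6.4.
N_c = (6.4 − 1)/tan20° = 14.83.
Overburden at base level: q = 19.4 × 2.98 = 57.812 kPa.
Cohesion term c·N_c = 5 × 14.835 = 74.174 kPa; surcharge term q·N_q = 57.812 × 6.3994 = 369.96 kPa; self-weight term 0.5·γ·B·N_γ = 0.5 × 19.4 × 1.3 × 2.87 = 36.191 kPa.
q_ult = 74.174 + 369.96 + 36.191 = 480.33 kPa.

q_ult ≈ 480 kPa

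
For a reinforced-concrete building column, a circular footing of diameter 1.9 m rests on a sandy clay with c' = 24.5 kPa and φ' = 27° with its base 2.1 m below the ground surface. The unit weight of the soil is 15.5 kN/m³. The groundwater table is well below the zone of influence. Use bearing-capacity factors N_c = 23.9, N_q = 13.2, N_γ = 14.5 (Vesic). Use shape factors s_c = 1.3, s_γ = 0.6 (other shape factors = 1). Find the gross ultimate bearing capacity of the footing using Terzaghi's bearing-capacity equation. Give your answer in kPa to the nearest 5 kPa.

Effective surcharge at the founding depth q = γ·D_f = 15.5 × 2.1 = 32.55 kPa.
q_ult = c·N_c·s_c + q·N_q + 0.5·γ·B·N_γ·s_γ
     = 24.5 × 23.9 × 1.3 + 32.55 × 13.2 + 0.5 × 15.5 × 1.9 × 14.5 × 0.6
     = 761.21 + 429.66 + 128.11 = 1319 kPa.

q_ult ≈ 1320 kPa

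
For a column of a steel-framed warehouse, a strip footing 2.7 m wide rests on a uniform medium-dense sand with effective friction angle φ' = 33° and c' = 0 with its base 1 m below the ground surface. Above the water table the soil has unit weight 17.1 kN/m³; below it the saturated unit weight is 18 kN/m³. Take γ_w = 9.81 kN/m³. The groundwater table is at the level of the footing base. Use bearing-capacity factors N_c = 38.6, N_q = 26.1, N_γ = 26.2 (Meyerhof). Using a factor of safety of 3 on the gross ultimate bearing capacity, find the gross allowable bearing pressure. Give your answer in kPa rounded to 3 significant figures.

q = γ·D_f = 17.1 × 1 = 17.1 kPa.
For the ½γBN_γ term take γ' = 18 − 9.81 = 8.19 kN/m³ (soil below base is submerged).
q·N_q = 17.1 × 26.1 = 446.31 kPa
0.5·γ·B·N_γ = 0.5 × 8.19 × 2.7 × 26.2 = 289.68 kPa
q_ult = 446.31 + 289.68 = 735.99 kPa.
q_all = 735.99 / 3 = 245.33 kPa.

q_all ≈ 245 kPa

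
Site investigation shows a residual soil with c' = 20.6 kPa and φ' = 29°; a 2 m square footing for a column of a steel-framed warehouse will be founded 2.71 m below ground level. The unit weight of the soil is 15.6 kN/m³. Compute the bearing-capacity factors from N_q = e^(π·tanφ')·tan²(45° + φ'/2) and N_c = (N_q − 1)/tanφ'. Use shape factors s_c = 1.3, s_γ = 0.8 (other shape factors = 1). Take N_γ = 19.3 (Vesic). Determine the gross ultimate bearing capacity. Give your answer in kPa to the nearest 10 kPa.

q_ult ≈ 1680 kPa

tan29° = 0.5543, so N_q = e^(π×0.5543)·tan²(59.5°) = 5.705 × 2.882 = 16.44.
N_c = (16.44 − 1)/tan29° = 27.86.
Overburden at base level: q = 15.6 × 2.71 = 42.276 kPa.
Cohesion term c·N_c·s_c = 20.6 × 27.86 × 1.3 = 746.1 kPa; surcharge term q·N_q = 42.276 × 16.443 = 695.16 kPa; self-weight term 0.5·γ·B·N_γ·s_γ = 0.5 × 15.6 × 2 × 19.3 × 0.8 = 240.86 kPa.
q_ult = 746.1 + 695.16 + 240.86 = 1682.1 kPa.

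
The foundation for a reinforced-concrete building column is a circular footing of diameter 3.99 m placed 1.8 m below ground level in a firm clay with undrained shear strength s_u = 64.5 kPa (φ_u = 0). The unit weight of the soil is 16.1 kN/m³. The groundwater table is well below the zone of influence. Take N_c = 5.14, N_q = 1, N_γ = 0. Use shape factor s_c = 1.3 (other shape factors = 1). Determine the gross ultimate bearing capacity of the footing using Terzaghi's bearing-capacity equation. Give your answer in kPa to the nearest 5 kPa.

q_ult ≈ 460 kPa

q = γ·D_f = 16.1 × 1.8 = 28.98 kPa.
c·N_c·s_c = 64.5 × 5.14 × 1.3 = 430.99 kPa
q·N_q = 28.98 × 1 = 28.98 kPa
q_ult = 430.99 + 28.98 = 459.97 kPa.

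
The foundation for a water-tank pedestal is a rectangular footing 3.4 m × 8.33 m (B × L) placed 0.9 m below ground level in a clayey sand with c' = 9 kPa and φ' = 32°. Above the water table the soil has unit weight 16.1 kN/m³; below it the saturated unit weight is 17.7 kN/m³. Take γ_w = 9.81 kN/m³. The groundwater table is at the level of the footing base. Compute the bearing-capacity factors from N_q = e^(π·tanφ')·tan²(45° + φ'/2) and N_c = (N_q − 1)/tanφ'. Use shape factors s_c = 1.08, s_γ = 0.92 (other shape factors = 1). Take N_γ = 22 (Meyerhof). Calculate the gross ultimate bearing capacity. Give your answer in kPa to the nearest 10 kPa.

tan32° = 0.6249, so N_q = e^(π×0.6249)·tan²(61°) = 7.121 × 3.255 = 23.18.
N_c = (23.18 − 1)/tan32° = 35.49.
Overburden at base level: q = 16.1 × 0.9 = 14.49 kPa.
Below the base the soil is submerged, so the ½γBN_γ term uses γ' = 17.7 − 9.81 = 7.89 kN/m³.
Cohesion term c·N_c·s_c = 9 × 35.49 × 1.08 = 344.97 kPa; surcharge term q·N_q = 14.49 × 23.177 = 335.83 kPa; self-weight term 0.5·γ·B·N_γ·s_γ = 0.5 × 7.89 × 3.4 × 22 × 0.92 = 271.48 kPa.
q_ult = 344.97 + 335.83 + 271.48 = 952.28 kPa.

q_ult ≈ 950 kPa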